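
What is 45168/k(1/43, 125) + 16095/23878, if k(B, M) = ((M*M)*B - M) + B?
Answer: 15513804839/81591126 ≈ 190.14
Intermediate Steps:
k(B, M) = B - M + B*M**2 (k(B, M) = (M**2*B - M) + B = (B*M**2 - M) + B = (-M + B*M**2) + B = B - M + B*M**2)
45168/k(1/43, 125) + 16095/23878 = 45168/(1/43 - 1*125 + (1/43)*125**2) + 16095/23878 = 45168/(1*(1/43) - 125 + (1*(1/43))*15625) + 16095*(1/23878) = 45168/(1/43 - 125 + (1/43)*15625) + 16095/23878 = 45168/(1/43 - 125 + 15625/43) + 16095/23878 = 45168/(10251/43) + 16095/23878 = 45168*(43/10251) + 16095/23878 = 647408/3417 + 16095/23878 = 15513804839/81591126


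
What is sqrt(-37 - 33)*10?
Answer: 10*I*sqrt(70) ≈ 83.666*I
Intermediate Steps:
sqrt(-37 - 33)*10 = sqrt(-70)*10 = (I*sqrt(70))*10 = 10*I*sqrt(70)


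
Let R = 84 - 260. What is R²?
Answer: 30976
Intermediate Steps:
R = -176
R² = (-176)² = 30976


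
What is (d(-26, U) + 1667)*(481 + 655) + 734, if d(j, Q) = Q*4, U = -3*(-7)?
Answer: 1989870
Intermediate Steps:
U = 21
d(j, Q) = 4*Q
(d(-26, U) + 1667)*(481 + 655) + 734 = (4*21 + 1667)*(481 + 655) + 734 = (84 + 1667)*1136 + 734 = 1751*1136 + 734 = 1989136 + 734 = 1989870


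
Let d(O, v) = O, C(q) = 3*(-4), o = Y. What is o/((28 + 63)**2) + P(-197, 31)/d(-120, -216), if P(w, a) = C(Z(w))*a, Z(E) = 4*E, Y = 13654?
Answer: 393251/82810 ≈ 4.7488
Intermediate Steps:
o = 13654
C(q) = -12
P(w, a) = -12*a
o/((28 + 63)**2) + P(-197, 31)/d(-120, -216) = 13654/((28 + 63)**2) - 12*31/(-120) = 13654/(91**2) - 372*(-1/120) = 13654/8281 + 31/10 = 393251/82810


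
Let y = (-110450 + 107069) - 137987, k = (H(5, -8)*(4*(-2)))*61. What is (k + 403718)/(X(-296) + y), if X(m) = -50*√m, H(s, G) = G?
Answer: -1200514727/416367738 + 1698425*I*√74/832735476 ≈ -2.8833 + 0.017545*I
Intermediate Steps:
k = 3904 (k = -32*(-2)*61 = -8*(-8)*61 = 64*61 = 3904)
y = -141368 (y = -3381 - 137987 = -141368)
(k + 403718)/(X(-296) + y) = (3904 + 403718)/(-100*I*√74 - 141368) = 407622/(-100*I*√74 - 141368) = 407622/(-141368 - 100*I*√74)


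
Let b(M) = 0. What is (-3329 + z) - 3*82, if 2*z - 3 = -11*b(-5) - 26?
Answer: -7173/2 ≈ -3586.5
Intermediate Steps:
z = -23/2 (z = 3/2 + (-11*0 - 26)/2 = 3/2 + (0 - 26)/2 = 3/2 + (½)*(-26) = 3/2 - 13 = -23/2 ≈ -11.500)
(-3329 + z) - 3*82 = (-3329 - 23/2) - 3*82 = -6681/2 - 246 = -7173/2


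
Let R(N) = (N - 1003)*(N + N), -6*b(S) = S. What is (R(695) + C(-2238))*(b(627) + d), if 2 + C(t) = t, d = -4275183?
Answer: 1839912728500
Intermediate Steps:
b(S) = -S/6
C(t) = -2 + t
R(N) = 2*N*(-1003 + N) (R(N) = (-1003 + N)*(2*N) = 2*N*(-1003 + N))
(R(695) + C(-2238))*(b(627) + d) = (2*695*(-1003 + 695) + (-2 - 2238))*(-1/6*627 - 4275183) = (2*695*(-308) - 2240)*(-209/2 - 4275183) = (-428120 - 2240)*(-8550575/2) = -430360*(-8550575/2) = 1839912728500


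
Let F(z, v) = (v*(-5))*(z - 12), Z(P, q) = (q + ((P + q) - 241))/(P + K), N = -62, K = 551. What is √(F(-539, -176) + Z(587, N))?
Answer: I*√156985170521/569 ≈ 696.33*I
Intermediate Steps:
Z(P, q) = (-241 + P + 2*q)/(551 + P) (Z(P, q) = (q + ((P + q) - 241))/(P + 551) = (q + (-241 + P + q))/(551 + P) = (-241 + P + 2*q)/(551 + P))
F(z, v) = -5*v*(-12 + z) (F(z, v) = (-5*v)*(-12 + z) = -5*v*(-12 + z))
√(F(-539, -176) + Z(587, N)) = √(5*(-176)*(12 - 1*(-539)) + (-241 + 587 + 2*(-62))/(551 + 587)) = √(5*(-176)*(12 + 539) + (-241 + 587 - 124)/1138) = √(5*(-176)*551 + (1/1138)*222) = √(-484880 + 111/569) = √(-275896609/569) = I*√156985170521/569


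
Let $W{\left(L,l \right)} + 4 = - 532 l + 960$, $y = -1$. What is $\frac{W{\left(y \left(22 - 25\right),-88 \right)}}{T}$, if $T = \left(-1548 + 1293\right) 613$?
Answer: $- \frac{15924}{52105} \approx -0.30561$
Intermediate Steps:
$W{\left(L,l \right)} = 956 - 532 l$ ($W{\left(L,l \right)} = -4 - \left(-960 + 532 l\right) = 956 - 532 l$)
$T = -156315$ ($T = \left(-255\right) 613 = -156315$)
$\frac{W{\left(y \left(22 - 25\right),-88 \right)}}{T} = \frac{956 - -46816}{-156315} = \left(956 + 46816\right) \left(- \frac{1}{156315}\right) = 47772 \left(- \frac{1}{156315}\right) = - \frac{15924}{52105}$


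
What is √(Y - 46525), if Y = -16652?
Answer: I*√63177 ≈ 251.35*I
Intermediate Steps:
√(Y - 46525) = √(-16652 - 46525) = √(-63177) = I*√63177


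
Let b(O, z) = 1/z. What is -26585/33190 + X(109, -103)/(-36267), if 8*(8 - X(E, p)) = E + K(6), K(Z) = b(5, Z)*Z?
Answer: -385586941/481480692 ≈ -0.80084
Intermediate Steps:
K(Z) = 1 (K(Z) = Z/Z = 1)
X(E, p) = 63/8 - E/8 (X(E, p) = 8 - (E + 1)/8 = 8 - (1 + E)/8 = 8 + (-1/8 - E/8) = 63/8 - E/8)
-26585/33190 + X(109, -103)/(-36267) = -26585/33190 + (63/8 - 1/8*109)/(-36267) = -26585*1/33190 + (63/8 - 109/8)*(-1/36267) = -5317/6638 - 23/4*(-1/36267) = -5317/6638 + 23/145068 = -385586941/481480692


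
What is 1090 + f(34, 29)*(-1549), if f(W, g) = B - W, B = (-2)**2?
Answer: 47560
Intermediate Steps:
B = 4
f(W, g) = 4 - W
1090 + f(34, 29)*(-1549) = 1090 + (4 - 1*34)*(-1549) = 1090 + (4 - 34)*(-1549) = 1090 - 30*(-1549) = 1090 + 46470 = 47560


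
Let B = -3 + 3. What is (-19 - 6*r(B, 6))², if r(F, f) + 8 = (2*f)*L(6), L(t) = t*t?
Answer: 6568969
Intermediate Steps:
L(t) = t²
B = 0
r(F, f) = -8 + 72*f (r(F, f) = -8 + (2*f)*6² = -8 + (2*f)*36 = -8 + 72*f)
(-19 - 6*r(B, 6))² = (-19 - 6*(-8 + 72*6))² = (-19 - 6*(-8 + 432))² = (-19 - 6*424)² = (-19 - 2544)² = (-2563)² = 6568969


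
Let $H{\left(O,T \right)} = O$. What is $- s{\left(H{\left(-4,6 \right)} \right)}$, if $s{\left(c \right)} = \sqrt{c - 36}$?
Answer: $- 2 i \sqrt{10} \approx - 6.3246 i$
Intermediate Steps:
$s{\left(c \right)} = \sqrt{-36 + c}$
$- s{\left(H{\left(-4,6 \right)} \right)} = - \sqrt{-36 - 4} = - \sqrt{-40} = - 2 i \sqrt{10}$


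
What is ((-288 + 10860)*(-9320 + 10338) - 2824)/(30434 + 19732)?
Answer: 5379736/25083 ≈ 214.48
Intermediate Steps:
((-288 + 10860)*(-9320 + 10338) - 2824)/(30434 + 19732) = (10572*1018 - 2824)/50166 = (10762296 - 2824)*(1/50166) = 10759472*(1/50166) = 5379736/25083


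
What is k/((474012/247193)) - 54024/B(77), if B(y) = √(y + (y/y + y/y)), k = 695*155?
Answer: 26628865925/474012 - 54024*√79/79 ≈ 50099.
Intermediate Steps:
k = 107725
B(y) = √(2 + y) (B(y) = √(y + (1 + 1)) = √(y + 2) = √(2 + y))
k/((474012/247193)) - 54024/B(77) = 107725/((474012/247193)) - 54024/√(2 + 77) = 107725/((474012*(1/247193))) - 54024*√79/79 = 107725/(474012/247193) - 54024*√79/79 = 107725*(247193/474012) - 54024*√79/79 = 26628865925/474012 - 54024*√79/79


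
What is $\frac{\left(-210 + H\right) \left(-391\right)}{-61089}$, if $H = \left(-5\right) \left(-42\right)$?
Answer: $0$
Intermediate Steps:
$H = 210$
$\frac{\left(-210 + H\right) \left(-391\right)}{-61089} = \frac{\left(-210 + 210\right) \left(-391\right)}{-61089} = 0 \left(-391\right) \left(- \frac{1}{61089}\right) = 0 \left(- \frac{1}{61089}\right) = 0$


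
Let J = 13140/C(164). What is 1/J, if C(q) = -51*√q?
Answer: -17*√41/2190 ≈ -0.049705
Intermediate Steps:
J = -2190*√41/697 (J = 13140/((-102*√41)) = 13140*(-√41/4182) = -2190*√41/697 ≈ -20.119)
1/J = 1/(-2190*√41/697) = -17*√41/2190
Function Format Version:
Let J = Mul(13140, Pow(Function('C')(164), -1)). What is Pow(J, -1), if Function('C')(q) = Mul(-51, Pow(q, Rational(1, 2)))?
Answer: Mul(Rational(-17, 2190), Pow(41, Rational(1, 2))) ≈ -0.049705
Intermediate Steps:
J = Mul(Rational(-2190, 697), Pow(41, Rational(1, 2))) (J = Mul(13140, Pow(Mul(-51, Pow(164, Rational(1, 2))), -1)) = Mul(13140, Pow(Mul(-51, Mul(2, Pow(41, Rational(1, 2)))), -1)) = Mul(13140, Pow(Mul(-102, Pow(41, Rational(1, 2))), -1)) = Mul(13140, Mul(Rational(-1, 4182), Pow(41, Rational(1, 2)))) = Mul(Rational(-2190, 697), Pow(41, Rational(1, 2))) ≈ -20.119)
Pow(J, -1) = Pow(Mul(Rational(-2190, 697), Pow(41, Rational(1, 2))), -1) = Mul(Rational(-17, 2190), Pow(41, Rational(1, 2)))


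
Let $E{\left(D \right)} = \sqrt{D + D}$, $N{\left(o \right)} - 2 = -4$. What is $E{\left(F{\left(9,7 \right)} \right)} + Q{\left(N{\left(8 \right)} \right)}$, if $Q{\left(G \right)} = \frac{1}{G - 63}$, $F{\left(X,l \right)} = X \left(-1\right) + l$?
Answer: $- \frac{1}{65} + 2 i \approx -0.015385 + 2.0 i$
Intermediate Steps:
$F{\left(X,l \right)} = l - X$ ($F{\left(X,l \right)} = - X + l = l - X$)
$N{\left(o \right)} = -2$ ($N{\left(o \right)} = 2 - 4 = -2$)
$Q{\left(G \right)} = \frac{1}{-63 + G}$
$E{\left(D \right)} = \sqrt{2} \sqrt{D}$ ($E{\left(D \right)} = \sqrt{2 D} = \sqrt{2} \sqrt{D}$)
$E{\left(F{\left(9,7 \right)} \right)} + Q{\left(N{\left(8 \right)} \right)} = \sqrt{2} \sqrt{7 - 9} + \frac{1}{-63 - 2} = \sqrt{2} \sqrt{7 - 9} + \frac{1}{-65} = \sqrt{2} \sqrt{-2} - \frac{1}{65} = \sqrt{2} i \sqrt{2} - \frac{1}{65} = 2 i - \frac{1}{65} = - \frac{1}{65} + 2 i$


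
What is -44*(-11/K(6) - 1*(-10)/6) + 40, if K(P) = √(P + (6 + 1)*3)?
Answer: -100/3 + 484*√3/9 ≈ 59.813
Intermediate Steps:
K(P) = √(21 + P) (K(P) = √(P + 7*3) = √(P + 21) = √(21 + P))
-44*(-11/K(6) - 1*(-10)/6) + 40 = -44*(-11/√(21 + 6) - 1*(-10)/6) + 40 = -44*(-11*√3/9 + 10*(⅙)) + 40 = -44*(-11*√3/9 + 5/3) + 40 = -44*(5/3 - 11*√3/9) + 40 = (-220/3 + 484*√3/9) + 40 = -100/3 + 484*√3/9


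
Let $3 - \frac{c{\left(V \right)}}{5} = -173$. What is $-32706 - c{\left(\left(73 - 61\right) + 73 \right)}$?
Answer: $-33586$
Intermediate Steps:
$c{\left(V \right)} = 880$ ($c{\left(V \right)} = 15 - -865 = 15 + 865 = 880$)
$-32706 - c{\left(\left(73 - 61\right) + 73 \right)} = -32706 - 880 = -33586$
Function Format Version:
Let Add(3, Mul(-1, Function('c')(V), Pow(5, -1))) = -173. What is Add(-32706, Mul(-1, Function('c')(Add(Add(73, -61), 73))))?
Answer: -33586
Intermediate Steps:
Function('c')(V) = 880 (Function('c')(V) = Add(15, Mul(-5, -173)) = Add(15, 865) = 880)
Add(-32706, Mul(-1, Function('c')(Add(Add(73, -61), 73)))) = Add(-32706, Mul(-1, 880)) = Add(-32706, -880) = -33586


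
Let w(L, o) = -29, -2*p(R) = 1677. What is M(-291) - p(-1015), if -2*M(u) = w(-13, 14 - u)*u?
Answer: -3381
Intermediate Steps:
p(R) = -1677/2 (p(R) = -½*1677 = -1677/2)
M(u) = 29*u/2 (M(u) = -(-29)*u/2 = 29*u/2)
M(-291) - p(-1015) = (29/2)*(-291) - 1*(-1677/2) = -8439/2 + 1677/2 = -3381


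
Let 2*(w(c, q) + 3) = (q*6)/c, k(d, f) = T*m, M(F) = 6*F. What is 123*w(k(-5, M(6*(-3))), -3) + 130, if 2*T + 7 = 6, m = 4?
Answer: 629/2 ≈ 314.50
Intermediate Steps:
T = -½ (T = -7/2 + (½)*6 = -7/2 + 3 = -½ ≈ -0.50000)
k(d, f) = -2 (k(d, f) = -½*4 = -2)
w(c, q) = -3 + 3*q/c (w(c, q) = -3 + ((q*6)/c)/2 = -3 + ((6*q)/c)/2 = -3 + (6*q/c)/2 = -3 + 3*q/c)
123*w(k(-5, M(6*(-3))), -3) + 130 = 123*(-3 + 3*(-3)/(-2)) + 130 = 123*(-3 + 3*(-3)*(-½)) + 130 = 123*(-3 + 9/2) + 130 = 123*(3/2) + 130 = 369/2 + 130 = 629/2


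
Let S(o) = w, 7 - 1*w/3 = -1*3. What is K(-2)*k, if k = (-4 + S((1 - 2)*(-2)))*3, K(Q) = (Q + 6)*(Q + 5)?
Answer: 936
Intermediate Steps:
K(Q) = (5 + Q)*(6 + Q) (K(Q) = (6 + Q)*(5 + Q) = (5 + Q)*(6 + Q))
w = 30 (w = 21 - (-3)*3 = 21 - 3*(-3) = 21 + 9 = 30)
S(o) = 30
k = 78 (k = (-4 + 30)*3 = 26*3 = 78)
K(-2)*k = (30 + (-2)**2 + 11*(-2))*78 = (30 + 4 - 22)*78 = 12*78 = 936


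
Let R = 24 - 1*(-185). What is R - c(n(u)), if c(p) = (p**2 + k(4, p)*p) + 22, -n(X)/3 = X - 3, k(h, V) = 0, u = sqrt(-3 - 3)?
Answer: 160 + 54*I*sqrt(6) ≈ 160.0 + 132.27*I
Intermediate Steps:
u = I*sqrt(6) (u = sqrt(-6) = I*sqrt(6) ≈ 2.4495*I)
n(X) = 9 - 3*X (n(X) = -3*(X - 3) = -3*(-3 + X) = 9 - 3*X)
R = 209 (R = 24 + 185 = 209)
c(p) = 22 + p**2 (c(p) = (p**2 + 0*p) + 22 = (p**2 + 0) + 22 = p**2 + 22 = 22 + p**2)
R - c(n(u)) = 209 - (22 + (9 - 3*I*sqrt(6))**2) = 209 + (-22 - (9 - 3*I*sqrt(6))**2) = 187 - (9 - 3*I*sqrt(6))**2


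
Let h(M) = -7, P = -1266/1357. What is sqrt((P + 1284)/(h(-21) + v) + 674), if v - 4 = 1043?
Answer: sqrt(84054411583610)/352820 ≈ 25.985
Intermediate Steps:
P = -1266/1357 (P = -1266*1/1357 = -1266/1357 ≈ -0.93294)
v = 1047 (v = 4 + 1043 = 1047)
sqrt((P + 1284)/(h(-21) + v) + 674) = sqrt((-1266/1357 + 1284)/(-7 + 1047) + 674) = sqrt((1741122/1357)/1040 + 674) = sqrt((1741122/1357)*(1/1040) + 674) = sqrt(870561/705640 + 674) = sqrt(476471921/705640) = sqrt(84054411583610)/352820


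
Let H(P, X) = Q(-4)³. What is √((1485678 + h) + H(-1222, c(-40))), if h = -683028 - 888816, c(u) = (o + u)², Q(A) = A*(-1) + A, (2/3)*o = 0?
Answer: 3*I*√9574 ≈ 293.54*I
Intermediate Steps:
o = 0 (o = (3/2)*0 = 0)
Q(A) = 0 (Q(A) = -A + A = 0)
c(u) = u² (c(u) = (0 + u)² = u²)
H(P, X) = 0 (H(P, X) = 0³ = 0)
h = -1571844
√((1485678 + h) + H(-1222, c(-40))) = √((1485678 - 1571844) + 0) = √(-86166 + 0) = √(-86166) = 3*I*√9574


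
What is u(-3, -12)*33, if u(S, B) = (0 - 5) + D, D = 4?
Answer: -33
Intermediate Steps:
u(S, B) = -1 (u(S, B) = (0 - 5) + 4 = -5 + 4 = -1)
u(-3, -12)*33 = -1*33 = -33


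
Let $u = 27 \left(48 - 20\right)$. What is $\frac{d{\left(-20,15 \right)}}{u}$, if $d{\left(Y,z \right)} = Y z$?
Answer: $- \frac{25}{63} \approx -0.39683$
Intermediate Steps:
$u = 756$ ($u = 27 \cdot 28 = 756$)
$\frac{d{\left(-20,15 \right)}}{u} = \frac{\left(-20\right) 15}{756} = \left(-300\right) \frac{1}{756} = - \frac{25}{63}$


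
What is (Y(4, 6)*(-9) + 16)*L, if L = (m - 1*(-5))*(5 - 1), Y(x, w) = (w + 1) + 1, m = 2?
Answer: -1568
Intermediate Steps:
Y(x, w) = 2 + w (Y(x, w) = (1 + w) + 1 = 2 + w)
L = 28 (L = (2 - 1*(-5))*(5 - 1) = (2 + 5)*4 = 7*4 = 28)
(Y(4, 6)*(-9) + 16)*L = ((2 + 6)*(-9) + 16)*28 = (8*(-9) + 16)*28 = (-72 + 16)*28 = -56*28 = -1568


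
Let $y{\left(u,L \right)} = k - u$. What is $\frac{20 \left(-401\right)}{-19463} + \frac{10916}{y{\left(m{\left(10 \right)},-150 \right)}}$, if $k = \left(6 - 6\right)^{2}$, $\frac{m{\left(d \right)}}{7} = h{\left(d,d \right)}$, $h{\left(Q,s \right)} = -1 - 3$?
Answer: $\frac{53170667}{136241} \approx 390.27$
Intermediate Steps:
$h{\left(Q,s \right)} = -4$
$m{\left(d \right)} = -28$ ($m{\left(d \right)} = 7 \left(-4\right) = -28$)
$k = 0$ ($k = 0^{2} = 0$)
$y{\left(u,L \right)} = - u$ ($y{\left(u,L \right)} = 0 - u = - u$)
$\frac{20 \left(-401\right)}{-19463} + \frac{10916}{y{\left(m{\left(10 \right)},-150 \right)}} = \frac{20 \left(-401\right)}{-19463} + \frac{10916}{\left(-1\right) \left(-28\right)} = \left(-8020\right) \left(- \frac{1}{19463}\right) + \frac{10916}{28} = \frac{8020}{19463} + 10916 \cdot \frac{1}{28} = \frac{8020}{19463} + \frac{2729}{7} = \frac{53170667}{136241}$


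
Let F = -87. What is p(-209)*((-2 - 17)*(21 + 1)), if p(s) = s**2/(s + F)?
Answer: 9129329/148 ≈ 61685.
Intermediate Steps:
p(s) = s**2/(-87 + s) (p(s) = s**2/(s - 87) = s**2/(-87 + s))
p(-209)*((-2 - 17)*(21 + 1)) = ((-209)**2/(-87 - 209))*((-2 - 17)*(21 + 1)) = (43681/(-296))*(-19*22) = (43681*(-1/296))*(-418) = -43681/296*(-418) = 9129329/148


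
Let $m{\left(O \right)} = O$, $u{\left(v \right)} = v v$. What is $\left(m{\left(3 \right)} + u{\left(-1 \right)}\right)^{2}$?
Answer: $16$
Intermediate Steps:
$u{\left(v \right)} = v^{2}$
$\left(m{\left(3 \right)} + u{\left(-1 \right)}\right)^{2} = \left(3 + \left(-1\right)^{2}\right)^{2} = \left(3 + 1\right)^{2} = 4^{2} = 16$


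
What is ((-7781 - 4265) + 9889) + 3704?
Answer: 1547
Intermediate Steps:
((-7781 - 4265) + 9889) + 3704 = (-12046 + 9889) + 3704 = -2157 + 3704 = 1547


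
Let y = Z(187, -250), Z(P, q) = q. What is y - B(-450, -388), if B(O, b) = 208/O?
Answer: -56146/225 ≈ -249.54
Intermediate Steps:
y = -250
y - B(-450, -388) = -250 - 208/(-450) = -250 - 208*(-1)/450 = -250 - 1*(-104/225) = -250 + 104/225 = -56146/225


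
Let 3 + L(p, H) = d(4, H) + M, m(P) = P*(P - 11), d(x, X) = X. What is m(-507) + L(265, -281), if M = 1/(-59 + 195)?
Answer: 35678513/136 ≈ 2.6234e+5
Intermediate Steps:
M = 1/136 ≈ 0.0073529
m(P) = P*(-11 + P)
L(p, H) = -407/136 + H (L(p, H) = -3 + (H + 1/136) = -3 + (1/136 + H) = -407/136 + H)
m(-507) + L(265, -281) = -507*(-11 - 507) + (-407/136 - 281) = -507*(-518) - 38623/136 = 262626 - 38623/136 = 35678513/136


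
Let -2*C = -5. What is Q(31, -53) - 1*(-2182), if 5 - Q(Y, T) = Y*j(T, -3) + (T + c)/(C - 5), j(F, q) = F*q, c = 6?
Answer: -13804/5 ≈ -2760.8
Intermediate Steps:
C = 5/2 (C = -1/2*(-5) = 5/2 ≈ 2.5000)
Q(Y, T) = 37/5 + 2*T/5 + 3*T*Y (Q(Y, T) = 5 - (Y*(T*(-3)) + (T + 6)/(5/2 - 5)) = 5 - (Y*(-3*T) + (6 + T)/(-5/2)) = 5 - (-3*T*Y + (6 + T)*(-2/5)) = 5 - (-3*T*Y + (-12/5 - 2*T/5)) = 5 - (-12/5 - 2*T/5 - 3*T*Y) = 5 + (12/5 + 2*T/5 + 3*T*Y) = 37/5 + 2*T/5 + 3*T*Y)
Q(31, -53) - 1*(-2182) = (37/5 + (2/5)*(-53) + 3*(-53)*31) - 1*(-2182) = (37/5 - 106/5 - 4929) + 2182 = -24714/5 + 2182 = -13804/5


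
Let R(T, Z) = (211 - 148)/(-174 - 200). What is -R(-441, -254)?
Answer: 63/374 ≈ 0.16845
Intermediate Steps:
R(T, Z) = -63/374 (R(T, Z) = 63/(-374) = 63*(-1/374) = -63/374)
-R(-441, -254) = -1*(-63/374) = 63/374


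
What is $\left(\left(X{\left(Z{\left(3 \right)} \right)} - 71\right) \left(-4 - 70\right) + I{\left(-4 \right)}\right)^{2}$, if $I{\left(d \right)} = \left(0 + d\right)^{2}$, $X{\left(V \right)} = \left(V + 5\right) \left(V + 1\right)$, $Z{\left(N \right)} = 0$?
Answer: $24010000$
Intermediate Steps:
$X{\left(V \right)} = \left(1 + V\right) \left(5 + V\right)$ ($X{\left(V \right)} = \left(5 + V\right) \left(1 + V\right) = \left(1 + V\right) \left(5 + V\right)$)
$I{\left(d \right)} = d^{2}$
$\left(\left(X{\left(Z{\left(3 \right)} \right)} - 71\right) \left(-4 - 70\right) + I{\left(-4 \right)}\right)^{2} = \left(\left(\left(5 + 0^{2} + 6 \cdot 0\right) - 71\right) \left(-4 - 70\right) + \left(-4\right)^{2}\right)^{2} = \left(\left(\left(5 + 0 + 0\right) - 71\right) \left(-74\right) + 16\right)^{2} = \left(\left(5 - 71\right) \left(-74\right) + 16\right)^{2} = \left(\left(-66\right) \left(-74\right) + 16\right)^{2} = \left(4884 + 16\right)^{2} = 4900^{2} = 24010000$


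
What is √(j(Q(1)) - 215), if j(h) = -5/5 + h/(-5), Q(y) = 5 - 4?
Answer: I*√5405/5 ≈ 14.704*I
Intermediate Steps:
Q(y) = 1
j(h) = -1 - h/5 (j(h) = -5*⅕ + h*(-⅕) = -1 - h/5)
√(j(Q(1)) - 215) = √((-1 - ⅕*1) - 215) = √((-1 - ⅕) - 215) = √(-6/5 - 215) = √(-1081/5) = I*√5405/5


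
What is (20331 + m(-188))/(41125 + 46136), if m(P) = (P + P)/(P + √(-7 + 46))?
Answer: 717856643/3080749605 + 376*√39/3080749605 ≈ 0.23301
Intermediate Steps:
m(P) = 2*P/(P + √39) (m(P) = (2*P)/(P + √39) = 2*P/(P + √39))
(20331 + m(-188))/(41125 + 46136) = (20331 + 2*(-188)/(-188 + √39))/(41125 + 46136) = (20331 - 376/(-188 + √39))/87261 = (20331 - 376/(-188 + √39))*(1/87261) = 6777/29087 - 376/(87261*(-188 + √39))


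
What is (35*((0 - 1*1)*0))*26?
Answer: 0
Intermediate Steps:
(35*((0 - 1*1)*0))*26 = (35*((0 - 1)*0))*26 = (35*(-1*0))*26 = (35*0)*26 = 0*26 = 0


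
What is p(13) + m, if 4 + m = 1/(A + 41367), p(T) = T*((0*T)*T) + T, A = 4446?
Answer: 412318/45813 ≈ 9.0000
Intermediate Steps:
p(T) = T (p(T) = T*(0*T) + T = T*0 + T = 0 + T = T)
m = -183251/45813 (m = -4 + 1/(4446 + 41367) = -4 + 1/45813 = -183251/45813 ≈ -4.0000)
p(13) + m = 13 - 183251/45813 = 412318/45813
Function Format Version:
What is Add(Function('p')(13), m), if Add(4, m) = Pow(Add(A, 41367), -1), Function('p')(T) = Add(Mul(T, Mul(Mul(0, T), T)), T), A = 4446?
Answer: Rational(412318, 45813) ≈ 9.0000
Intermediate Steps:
Function('p')(T) = T (Function('p')(T) = Add(Mul(T, Mul(0, T)), T) = Add(Mul(T, 0), T) = Add(0, T) = T)
m = Rational(-183251, 45813) (m = Add(-4, Pow(Add(4446, 41367), -1)) = Add(-4, Pow(45813, -1)) = Add(-4, Rational(1, 45813)) = Rational(-183251, 45813) ≈ -4.0000)
Add(Function('p')(13), m) = Add(13, Rational(-183251, 45813)) = Rational(412318, 45813)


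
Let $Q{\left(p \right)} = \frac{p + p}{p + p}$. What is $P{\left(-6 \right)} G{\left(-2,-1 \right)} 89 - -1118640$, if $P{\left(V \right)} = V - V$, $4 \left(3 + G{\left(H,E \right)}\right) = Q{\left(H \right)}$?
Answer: $1118640$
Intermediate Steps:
$Q{\left(p \right)} = 1$ ($Q{\left(p \right)} = \frac{2 p}{2 p} = 2 p \frac{1}{2 p} = 1$)
$G{\left(H,E \right)} = - \frac{11}{4}$ ($G{\left(H,E \right)} = -3 + \frac{1}{4} \cdot 1 = -3 + \frac{1}{4} = - \frac{11}{4}$)
$P{\left(V \right)} = 0$
$P{\left(-6 \right)} G{\left(-2,-1 \right)} 89 - -1118640 = 0 \left(- \frac{11}{4}\right) 89 - -1118640 = 0 \cdot 89 + 1118640 = 0 + 1118640 = 1118640$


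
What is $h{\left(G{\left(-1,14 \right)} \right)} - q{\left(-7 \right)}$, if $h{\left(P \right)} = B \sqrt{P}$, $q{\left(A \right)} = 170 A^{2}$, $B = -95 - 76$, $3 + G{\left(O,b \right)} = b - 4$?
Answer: $-8330 - 171 \sqrt{7} \approx -8782.4$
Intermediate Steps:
$G{\left(O,b \right)} = -7 + b$ ($G{\left(O,b \right)} = -3 + \left(b - 4\right) = -3 + \left(-4 + b\right) = -7 + b$)
$B = -171$
$h{\left(P \right)} = - 171 \sqrt{P}$
$h{\left(G{\left(-1,14 \right)} \right)} - q{\left(-7 \right)} = - 171 \sqrt{-7 + 14} - 170 \left(-7\right)^{2} = - 171 \sqrt{7} - 170 \cdot 49 = - 171 \sqrt{7} - 8330 = -8330 - 171 \sqrt{7}$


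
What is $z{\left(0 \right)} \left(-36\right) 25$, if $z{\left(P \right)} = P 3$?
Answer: $0$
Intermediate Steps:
$z{\left(P \right)} = 3 P$
$z{\left(0 \right)} \left(-36\right) 25 = 3 \cdot 0 \left(-36\right) 25 = 0 \left(-36\right) 25 = 0 \cdot 25 = 0$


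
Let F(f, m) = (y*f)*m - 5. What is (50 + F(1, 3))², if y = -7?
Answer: 576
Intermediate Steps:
F(f, m) = -5 - 7*f*m (F(f, m) = (-7*f)*m - 5 = -7*f*m - 5 = -5 - 7*f*m)
(50 + F(1, 3))² = (50 + (-5 - 7*1*3))² = (50 + (-5 - 21))² = (50 - 26)² = 24² = 576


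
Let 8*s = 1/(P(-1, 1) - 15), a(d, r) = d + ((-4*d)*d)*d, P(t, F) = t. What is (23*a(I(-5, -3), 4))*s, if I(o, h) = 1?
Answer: 69/128 ≈ 0.53906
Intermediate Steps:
a(d, r) = d - 4*d**3 (a(d, r) = d + (-4*d**2)*d = d - 4*d**3)
s = -1/128 (s = 1/(8*(-1 - 15)) = (1/8)/(-16) = (1/8)*(-1/16) = -1/128 ≈ -0.0078125)
(23*a(I(-5, -3), 4))*s = (23*(1 - 4*1**3))*(-1/128) = (23*(1 - 4*1))*(-1/128) = (23*(1 - 4))*(-1/128) = (23*(-3))*(-1/128) = -69*(-1/128) = 69/128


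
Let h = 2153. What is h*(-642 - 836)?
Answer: -3182134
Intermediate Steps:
h*(-642 - 836) = 2153*(-642 - 836) = 2153*(-1478) = -3182134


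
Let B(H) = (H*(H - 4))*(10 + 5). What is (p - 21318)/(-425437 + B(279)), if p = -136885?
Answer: -158203/725438 ≈ -0.21808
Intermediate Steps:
B(H) = 15*H*(-4 + H) (B(H) = (H*(-4 + H))*15 = 15*H*(-4 + H))
(p - 21318)/(-425437 + B(279)) = (-136885 - 21318)/(-425437 + 15*279*(-4 + 279)) = -158203/(-425437 + 15*279*275) = -158203/(-425437 + 1150875) = -158203/725438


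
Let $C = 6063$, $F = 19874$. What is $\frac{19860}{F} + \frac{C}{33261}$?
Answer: $\frac{130176587}{110171519} \approx 1.1816$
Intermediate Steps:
$\frac{19860}{F} + \frac{C}{33261} = \frac{19860}{19874} + \frac{6063}{33261} = 19860 \cdot \frac{1}{19874} + 6063 \cdot \frac{1}{33261} = \frac{9930}{9937} + \frac{2021}{11087} = \frac{130176587}{110171519}$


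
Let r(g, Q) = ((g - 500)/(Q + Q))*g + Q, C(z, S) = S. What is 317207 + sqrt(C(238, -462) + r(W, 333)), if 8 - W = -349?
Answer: 317207 + I*sqrt(10135410)/222 ≈ 3.1721e+5 + 14.341*I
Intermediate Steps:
W = 357 (W = 8 - 1*(-349) = 8 + 349 = 357)
r(g, Q) = Q + g*(-500 + g)/(2*Q) (r(g, Q) = ((-500 + g)/((2*Q)))*g + Q = ((-500 + g)*(1/(2*Q)))*g + Q = ((-500 + g)/(2*Q))*g + Q = g*(-500 + g)/(2*Q) + Q = Q + g*(-500 + g)/(2*Q))
317207 + sqrt(C(238, -462) + r(W, 333)) = 317207 + sqrt(-462 + (333**2 + (1/2)*357**2 - 250*357)/333) = 317207 + sqrt(-462 + (110889 + (1/2)*127449 - 89250)/333) = 317207 + sqrt(-462 + (110889 + 127449/2 - 89250)/333) = 317207 + sqrt(-462 + (1/333)*(170727/2)) = 317207 + sqrt(-462 + 56909/222) = 317207 + sqrt(-45655/222) = 317207 + I*sqrt(10135410)/222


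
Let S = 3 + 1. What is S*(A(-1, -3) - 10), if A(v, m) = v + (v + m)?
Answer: -60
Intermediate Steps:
A(v, m) = m + 2*v (A(v, m) = v + (m + v) = m + 2*v)
S = 4
S*(A(-1, -3) - 10) = 4*((-3 + 2*(-1)) - 10) = 4*((-3 - 2) - 10) = 4*(-5 - 10) = 4*(-15) = -60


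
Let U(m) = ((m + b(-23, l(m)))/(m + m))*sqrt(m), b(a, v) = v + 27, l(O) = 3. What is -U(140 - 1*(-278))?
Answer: -112*sqrt(418)/209 ≈ -10.956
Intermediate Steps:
b(a, v) = 27 + v
U(m) = (30 + m)/(2*sqrt(m)) (U(m) = ((m + (27 + 3))/(m + m))*sqrt(m) = ((m + 30)/((2*m)))*sqrt(m) = ((30 + m)*(1/(2*m)))*sqrt(m) = ((30 + m)/(2*m))*sqrt(m) = (30 + m)/(2*sqrt(m)))
-U(140 - 1*(-278)) = -(30 + (140 - 1*(-278)))/(2*sqrt(140 - 1*(-278))) = -(30 + (140 + 278))/(2*sqrt(140 + 278)) = -(30 + 418)/(2*sqrt(418)) = -sqrt(418)/418*448/2 = -112*sqrt(418)/209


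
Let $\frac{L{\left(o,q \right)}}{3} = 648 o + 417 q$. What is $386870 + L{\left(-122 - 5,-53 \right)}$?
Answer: $73679$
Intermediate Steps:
$L{\left(o,q \right)} = 1251 q + 1944 o$ ($L{\left(o,q \right)} = 3 \left(648 o + 417 q\right) = 3 \left(417 q + 648 o\right) = 1251 q + 1944 o$)
$386870 + L{\left(-122 - 5,-53 \right)} = 386870 + \left(1251 \left(-53\right) + 1944 \left(-122 - 5\right)\right) = 386870 + \left(-66303 + 1944 \left(-127\right)\right) = 386870 - 313191 = 73679$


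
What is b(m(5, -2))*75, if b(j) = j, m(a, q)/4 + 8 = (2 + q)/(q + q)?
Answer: -2400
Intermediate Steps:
m(a, q) = -32 + 2*(2 + q)/q (m(a, q) = -32 + 4*((2 + q)/(q + q)) = -32 + 4*((2 + q)/((2*q))) = -32 + 4*((2 + q)*(1/(2*q))) = -32 + 4*((2 + q)/(2*q)) = -32 + 2*(2 + q)/q)
b(m(5, -2))*75 = (-30 + 4/(-2))*75 = (-30 + 4*(-1/2))*75 = (-30 - 2)*75 = -32*75 = -2400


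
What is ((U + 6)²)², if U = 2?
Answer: 4096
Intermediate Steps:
((U + 6)²)² = ((2 + 6)²)² = (8²)² = 64² = 4096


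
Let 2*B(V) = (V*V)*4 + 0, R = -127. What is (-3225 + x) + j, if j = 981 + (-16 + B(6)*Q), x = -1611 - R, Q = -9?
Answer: -4392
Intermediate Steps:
x = -1484 (x = -1611 - 1*(-127) = -1611 + 127 = -1484)
B(V) = 2*V² (B(V) = ((V*V)*4 + 0)/2 = (V²*4 + 0)/2 = (4*V² + 0)/2 = (4*V²)/2 = 2*V²)
j = 317 (j = 981 + (-16 + (2*6²)*(-9)) = 981 + (-16 + (2*36)*(-9)) = 981 + (-16 + 72*(-9)) = 981 + (-16 - 648) = 981 - 664 = 317)
(-3225 + x) + j = (-3225 - 1484) + 317 = -4709 + 317 = -4392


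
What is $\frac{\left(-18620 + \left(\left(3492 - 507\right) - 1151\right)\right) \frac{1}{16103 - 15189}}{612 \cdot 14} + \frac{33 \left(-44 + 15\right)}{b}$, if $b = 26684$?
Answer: $- \frac{141827323}{3731543928} \approx -0.038008$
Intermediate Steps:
$\frac{\left(-18620 + \left(\left(3492 - 507\right) - 1151\right)\right) \frac{1}{16103 - 15189}}{612 \cdot 14} + \frac{33 \left(-44 + 15\right)}{b} = \frac{\left(-18620 + \left(\left(3492 - 507\right) - 1151\right)\right) \frac{1}{16103 - 15189}}{612 \cdot 14} + \frac{33 \left(-44 + 15\right)}{26684} = \frac{\left(-18620 + \left(2985 - 1151\right)\right) \frac{1}{914}}{8568} + 33 \left(-29\right) \frac{1}{26684} = \left(-18620 + 1834\right) \frac{1}{914} \cdot \frac{1}{8568} - \frac{957}{26684} = \left(-16786\right) \frac{1}{914} \cdot \frac{1}{8568} - \frac{957}{26684} = \left(- \frac{8393}{457}\right) \frac{1}{8568} - \frac{957}{26684} = - \frac{1199}{559368} - \frac{957}{26684} = - \frac{141827323}{3731543928}$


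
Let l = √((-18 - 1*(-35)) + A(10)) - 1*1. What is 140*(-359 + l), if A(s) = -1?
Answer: -49840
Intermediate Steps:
l = 3 (l = √((-18 - 1*(-35)) - 1) - 1*1 = √((-18 + 35) - 1) - 1 = √(17 - 1) - 1 = √16 - 1 = 4 - 1 = 3)
140*(-359 + l) = 140*(-359 + 3) = 140*(-356) = -49840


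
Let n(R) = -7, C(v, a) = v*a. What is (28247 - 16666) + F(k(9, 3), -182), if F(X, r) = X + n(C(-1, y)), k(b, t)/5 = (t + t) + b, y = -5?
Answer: 11649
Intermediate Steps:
C(v, a) = a*v
k(b, t) = 5*b + 10*t (k(b, t) = 5*((t + t) + b) = 5*(2*t + b) = 5*(b + 2*t) = 5*b + 10*t)
F(X, r) = -7 + X (F(X, r) = X - 7 = -7 + X)
(28247 - 16666) + F(k(9, 3), -182) = (28247 - 16666) + (-7 + (5*9 + 10*3)) = 11581 + (-7 + (45 + 30)) = 11581 + (-7 + 75) = 11581 + 68 = 11649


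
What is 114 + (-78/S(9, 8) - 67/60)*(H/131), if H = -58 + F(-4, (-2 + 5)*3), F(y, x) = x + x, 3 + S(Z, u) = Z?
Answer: 46496/393 ≈ 118.31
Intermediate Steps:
S(Z, u) = -3 + Z
F(y, x) = 2*x
H = -40 (H = -58 + 2*((-2 + 5)*3) = -58 + 2*(3*3) = -58 + 2*9 = -58 + 18 = -40)
114 + (-78/S(9, 8) - 67/60)*(H/131) = 114 + (-78/(-3 + 9) - 67/60)*(-40/131) = 114 + (-78/6 - 67*1/60)*(-40*1/131) = 114 + (-78*1/6 - 67/60)*(-40/131) = 114 + (-13 - 67/60)*(-40/131) = 114 - 847/60*(-40/131) = 114 + 1694/393 = 46496/393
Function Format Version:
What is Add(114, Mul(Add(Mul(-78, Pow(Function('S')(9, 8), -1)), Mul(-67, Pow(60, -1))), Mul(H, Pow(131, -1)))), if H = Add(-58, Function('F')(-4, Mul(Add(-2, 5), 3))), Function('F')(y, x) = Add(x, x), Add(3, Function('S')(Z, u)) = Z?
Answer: Rational(46496, 393) ≈ 118.31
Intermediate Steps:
Function('S')(Z, u) = Add(-3, Z)
Function('F')(y, x) = Mul(2, x)
H = -40 (H = Add(-58, Mul(2, Mul(Add(-2, 5), 3))) = Add(-58, Mul(2, Mul(3, 3))) = Add(-58, Mul(2, 9)) = Add(-58, 18) = -40)
Add(114, Mul(Add(Mul(-78, Pow(Function('S')(9, 8), -1)), Mul(-67, Pow(60, -1))), Mul(H, Pow(131, -1)))) = Add(114, Mul(Add(Mul(-78, Pow(Add(-3, 9), -1)), Mul(-67, Pow(60, -1))), Mul(-40, Pow(131, -1)))) = Add(114, Mul(Add(Mul(-78, Pow(6, -1)), Mul(-67, Rational(1, 60))), Mul(-40, Rational(1, 131)))) = Add(114, Mul(Add(Mul(-78, Rational(1, 6)), Rational(-67, 60)), Rational(-40, 131))) = Add(114, Mul(Add(-13, Rational(-67, 60)), Rational(-40, 131))) = Add(114, Mul(Rational(-847, 60), Rational(-40, 131))) = Add(114, Rational(1694, 393)) = Rational(46496, 393)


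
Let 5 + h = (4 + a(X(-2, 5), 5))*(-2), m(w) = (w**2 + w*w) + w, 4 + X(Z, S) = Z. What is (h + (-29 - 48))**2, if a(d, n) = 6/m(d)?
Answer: 984064/121 ≈ 8132.8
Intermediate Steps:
X(Z, S) = -4 + Z
m(w) = w + 2*w**2 (m(w) = (w**2 + w**2) + w = 2*w**2 + w = w + 2*w**2)
a(d, n) = 6/(d*(1 + 2*d)) (a(d, n) = 6/((d*(1 + 2*d))) = 6*(1/(d*(1 + 2*d))) = 6/(d*(1 + 2*d)))
h = -145/11 (h = -5 + (4 + 6/((-4 - 2)*(1 + 2*(-4 - 2))))*(-2) = -5 + (4 + 6/(-6*(1 + 2*(-6))))*(-2) = -5 + (4 + 6*(-1/6)/(1 - 12))*(-2) = -5 + (4 + 6*(-1/6)/(-11))*(-2) = -5 + (4 + 6*(-1/6)*(-1/11))*(-2) = -5 + (4 + 1/11)*(-2) = -5 + (45/11)*(-2) = -5 - 90/11 = -145/11 ≈ -13.182)
(h + (-29 - 48))**2 = (-145/11 + (-29 - 48))**2 = (-145/11 - 77)**2 = (-992/11)**2 = 984064/121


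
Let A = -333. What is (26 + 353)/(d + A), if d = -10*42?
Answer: -379/753 ≈ -0.50332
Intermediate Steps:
d = -420
(26 + 353)/(d + A) = (26 + 353)/(-420 - 333) = 379/(-753) = 379*(-1/753) = -379/753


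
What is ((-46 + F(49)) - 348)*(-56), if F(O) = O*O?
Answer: -112392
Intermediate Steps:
F(O) = O²
((-46 + F(49)) - 348)*(-56) = ((-46 + 49²) - 348)*(-56) = ((-46 + 2401) - 348)*(-56) = (2355 - 348)*(-56) = 2007*(-56) = -112392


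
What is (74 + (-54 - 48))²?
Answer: 784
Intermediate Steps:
(74 + (-54 - 48))² = (74 - 102)² = (-28)² = 784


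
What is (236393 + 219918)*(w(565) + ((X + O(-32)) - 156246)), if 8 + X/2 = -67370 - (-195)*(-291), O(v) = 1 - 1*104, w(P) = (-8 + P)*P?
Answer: -41017795790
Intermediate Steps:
w(P) = P*(-8 + P)
O(v) = -103 (O(v) = 1 - 104 = -103)
X = -248246 (X = -16 + 2*(-67370 - (-195)*(-291)) = -16 + 2*(-67370 - 1*56745) = -16 + 2*(-67370 - 56745) = -16 + 2*(-124115) = -16 - 248230 = -248246)
(236393 + 219918)*(w(565) + ((X + O(-32)) - 156246)) = (236393 + 219918)*(565*(-8 + 565) + ((-248246 - 103) - 156246)) = 456311*(565*557 + (-248349 - 156246)) = 456311*(314705 - 404595) = 456311*(-89890) = -41017795790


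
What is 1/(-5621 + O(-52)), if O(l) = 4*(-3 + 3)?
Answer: -1/5621 ≈ -0.00017790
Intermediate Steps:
O(l) = 0 (O(l) = 4*0 = 0)
1/(-5621 + O(-52)) = 1/(-5621 + 0) = 1/(-5621) = -1/5621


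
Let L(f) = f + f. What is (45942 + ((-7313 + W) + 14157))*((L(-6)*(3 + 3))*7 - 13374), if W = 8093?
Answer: -844878762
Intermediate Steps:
L(f) = 2*f
(45942 + ((-7313 + W) + 14157))*((L(-6)*(3 + 3))*7 - 13374) = (45942 + ((-7313 + 8093) + 14157))*(((2*(-6))*(3 + 3))*7 - 13374) = (45942 + (780 + 14157))*(-12*6*7 - 13374) = (45942 + 14937)*(-72*7 - 13374) = 60879*(-504 - 13374) = 60879*(-13878) = -844878762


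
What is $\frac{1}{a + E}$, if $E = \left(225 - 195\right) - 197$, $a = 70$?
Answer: $- \frac{1}{97} \approx -0.010309$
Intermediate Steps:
$E = -167$ ($E = 30 - 197 = -167$)
$\frac{1}{a + E} = \frac{1}{70 - 167} = \frac{1}{-97} = - \frac{1}{97}$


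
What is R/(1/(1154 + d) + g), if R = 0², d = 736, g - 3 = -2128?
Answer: 0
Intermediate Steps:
g = -2125 (g = 3 - 2128 = -2125)
R = 0
R/(1/(1154 + d) + g) = 0/(1/(1154 + 736) - 2125) = 0/(1/1890 - 2125) = 0/(-4016249/1890) = 0*(-1890/4016249) = 0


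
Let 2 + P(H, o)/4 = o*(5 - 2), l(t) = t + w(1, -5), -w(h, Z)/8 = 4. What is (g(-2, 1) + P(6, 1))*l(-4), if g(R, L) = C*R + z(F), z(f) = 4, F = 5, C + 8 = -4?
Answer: -1152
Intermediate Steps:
C = -12 (C = -8 - 4 = -12)
w(h, Z) = -32 (w(h, Z) = -8*4 = -32)
l(t) = -32 + t (l(t) = t - 32 = -32 + t)
P(H, o) = -8 + 12*o (P(H, o) = -8 + 4*(o*(5 - 2)) = -8 + 4*(o*3) = -8 + 4*(3*o) = -8 + 12*o)
g(R, L) = 4 - 12*R (g(R, L) = -12*R + 4 = 4 - 12*R)
(g(-2, 1) + P(6, 1))*l(-4) = ((4 - 12*(-2)) + (-8 + 12*1))*(-32 - 4) = ((4 + 24) + (-8 + 12))*(-36) = (28 + 4)*(-36) = 32*(-36) = -1152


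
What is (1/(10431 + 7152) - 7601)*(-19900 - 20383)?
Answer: 5383757772106/17583 ≈ 3.0619e+8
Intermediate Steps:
(1/(10431 + 7152) - 7601)*(-19900 - 20383) = (1/17583 - 7601)*(-40283) = -133648382/17583*(-40283) = 5383757772106/17583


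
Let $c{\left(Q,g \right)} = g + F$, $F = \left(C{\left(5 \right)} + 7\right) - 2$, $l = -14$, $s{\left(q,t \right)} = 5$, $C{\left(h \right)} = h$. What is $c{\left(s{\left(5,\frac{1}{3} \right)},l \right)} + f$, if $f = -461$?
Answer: $-465$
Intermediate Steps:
$F = 10$ ($F = \left(5 + 7\right) - 2 = 12 - 2 = 10$)
$c{\left(Q,g \right)} = 10 + g$ ($c{\left(Q,g \right)} = g + 10 = 10 + g$)
$c{\left(s{\left(5,\frac{1}{3} \right)},l \right)} + f = \left(10 - 14\right) - 461 = -4 - 461 = -465$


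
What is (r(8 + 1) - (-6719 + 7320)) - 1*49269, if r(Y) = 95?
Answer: -49775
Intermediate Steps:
(r(8 + 1) - (-6719 + 7320)) - 1*49269 = (95 - (-6719 + 7320)) - 1*49269 = (95 - 1*601) - 49269 = (95 - 601) - 49269 = -506 - 49269 = -49775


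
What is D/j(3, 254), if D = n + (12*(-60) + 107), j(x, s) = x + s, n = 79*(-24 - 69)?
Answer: -7960/257 ≈ -30.973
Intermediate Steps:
n = -7347 (n = 79*(-93) = -7347)
j(x, s) = s + x
D = -7960 (D = -7347 + (12*(-60) + 107) = -7347 + (-720 + 107) = -7347 - 613 = -7960)
D/j(3, 254) = -7960/(254 + 3) = -7960/257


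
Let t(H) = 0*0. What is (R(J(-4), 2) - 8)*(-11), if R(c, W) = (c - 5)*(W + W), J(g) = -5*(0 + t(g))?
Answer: 308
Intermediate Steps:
t(H) = 0
J(g) = 0 (J(g) = -5*(0 + 0) = -5*0 = 0)
R(c, W) = 2*W*(-5 + c) (R(c, W) = (-5 + c)*(2*W) = 2*W*(-5 + c))
(R(J(-4), 2) - 8)*(-11) = (2*2*(-5 + 0) - 8)*(-11) = (2*2*(-5) - 8)*(-11) = (-20 - 8)*(-11) = -28*(-11) = 308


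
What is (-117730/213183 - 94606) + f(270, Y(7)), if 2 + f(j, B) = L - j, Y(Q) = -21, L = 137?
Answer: -20197288333/213183 ≈ -94742.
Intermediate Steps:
f(j, B) = 135 - j (f(j, B) = -2 + (137 - j) = 135 - j)
(-117730/213183 - 94606) + f(270, Y(7)) = (-117730/213183 - 94606) + (135 - 1*270) = (-117730*1/213183 - 94606) + (135 - 270) = (-117730/213183 - 94606) - 135 = -20168508628/213183 - 135 = -20197288333/213183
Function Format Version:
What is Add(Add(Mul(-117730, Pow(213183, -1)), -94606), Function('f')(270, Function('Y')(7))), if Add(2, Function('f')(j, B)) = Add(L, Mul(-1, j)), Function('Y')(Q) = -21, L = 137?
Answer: Rational(-20197288333, 213183) ≈ -94742.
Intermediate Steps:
Function('f')(j, B) = Add(135, Mul(-1, j)) (Function('f')(j, B) = Add(-2, Add(137, Mul(-1, j))) = Add(135, Mul(-1, j)))
Add(Add(Mul(-117730, Pow(213183, -1)), -94606), Function('f')(270, Function('Y')(7))) = Add(Add(Mul(-117730, Pow(213183, -1)), -94606), Add(135, Mul(-1, 270))) = Add(Add(Mul(-117730, Rational(1, 213183)), -94606), Add(135, -270)) = Add(Add(Rational(-117730, 213183), -94606), -135) = Add(Rational(-20168508628, 213183), -135) = Rational(-20197288333, 213183)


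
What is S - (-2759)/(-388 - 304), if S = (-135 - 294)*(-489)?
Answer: 145165693/692 ≈ 2.0978e+5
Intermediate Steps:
S = 209781 (S = -429*(-489) = 209781)
S - (-2759)/(-388 - 304) = 209781 - (-2759)/(-388 - 304) = 209781 - (-2759)/(-692) = 209781 - (-2759)*(-1)/692 = 209781 - 1*2759/692 = 209781 - 2759/692 = 145165693/692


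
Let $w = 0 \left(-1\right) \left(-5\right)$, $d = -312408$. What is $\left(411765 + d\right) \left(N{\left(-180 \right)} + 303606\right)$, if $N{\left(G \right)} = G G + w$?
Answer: $33384548142$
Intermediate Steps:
$w = 0$ ($w = 0 \left(-5\right) = 0$)
$N{\left(G \right)} = G^{2}$ ($N{\left(G \right)} = G G + 0 = G^{2} + 0 = G^{2}$)
$\left(411765 + d\right) \left(N{\left(-180 \right)} + 303606\right) = \left(411765 - 312408\right) \left(\left(-180\right)^{2} + 303606\right) = 99357 \left(32400 + 303606\right) = 99357 \cdot 336006 = 33384548142$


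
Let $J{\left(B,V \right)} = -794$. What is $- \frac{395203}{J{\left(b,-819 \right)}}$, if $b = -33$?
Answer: $\frac{395203}{794} \approx 497.74$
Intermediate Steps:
$- \frac{395203}{J{\left(b,-819 \right)}} = - \frac{395203}{-794} = \left(-395203\right) \left(- \frac{1}{794}\right) = \frac{395203}{794}$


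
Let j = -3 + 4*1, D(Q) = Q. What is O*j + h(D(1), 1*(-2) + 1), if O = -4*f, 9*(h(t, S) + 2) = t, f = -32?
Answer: 1135/9 ≈ 126.11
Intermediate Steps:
h(t, S) = -2 + t/9
O = 128 (O = -4*(-32) = 128)
j = 1 (j = -3 + 4 = 1)
O*j + h(D(1), 1*(-2) + 1) = 128*1 + (-2 + (⅑)*1) = 128 + (-2 + ⅑) = 128 - 17/9 = 1135/9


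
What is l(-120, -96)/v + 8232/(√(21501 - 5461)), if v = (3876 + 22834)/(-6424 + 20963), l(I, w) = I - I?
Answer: 2058*√4010/2005 ≈ 64.999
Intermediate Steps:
l(I, w) = 0
v = 26710/14539 ≈ 1.8371
l(-120, -96)/v + 8232/(√(21501 - 5461)) = 0/(26710/14539) + 8232/(√(21501 - 5461)) = 0*(14539/26710) + 8232/(√16040) = 0 + 8232/((2*√4010)) = 0 + 8232*(√4010/8020) = 0 + 2058*√4010/2005 = 2058*√4010/2005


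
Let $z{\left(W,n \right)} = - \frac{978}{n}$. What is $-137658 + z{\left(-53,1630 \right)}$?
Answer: $- \frac{688293}{5} \approx -1.3766 \cdot 10^{5}$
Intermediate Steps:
$-137658 + z{\left(-53,1630 \right)} = -137658 - \frac{978}{1630} = -137658 - \frac{3}{5} = - \frac{688293}{5}$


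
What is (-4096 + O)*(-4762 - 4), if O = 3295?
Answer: 3817566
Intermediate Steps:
(-4096 + O)*(-4762 - 4) = (-4096 + 3295)*(-4762 - 4) = -801*(-4766) = 3817566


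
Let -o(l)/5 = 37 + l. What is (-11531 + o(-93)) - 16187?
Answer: -27438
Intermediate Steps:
o(l) = -185 - 5*l (o(l) = -5*(37 + l) = -185 - 5*l)
(-11531 + o(-93)) - 16187 = (-11531 + (-185 - 5*(-93))) - 16187 = (-11531 + (-185 + 465)) - 16187 = (-11531 + 280) - 16187 = -11251 - 16187 = -27438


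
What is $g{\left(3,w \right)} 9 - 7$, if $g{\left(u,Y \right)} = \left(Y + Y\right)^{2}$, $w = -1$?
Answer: $29$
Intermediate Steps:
$g{\left(u,Y \right)} = 4 Y^{2}$ ($g{\left(u,Y \right)} = \left(2 Y\right)^{2} = 4 Y^{2}$)
$g{\left(3,w \right)} 9 - 7 = 4 \left(-1\right)^{2} \cdot 9 - 7 = 4 \cdot 1 \cdot 9 - 7 = 4 \cdot 9 - 7 = 36 - 7 = 29$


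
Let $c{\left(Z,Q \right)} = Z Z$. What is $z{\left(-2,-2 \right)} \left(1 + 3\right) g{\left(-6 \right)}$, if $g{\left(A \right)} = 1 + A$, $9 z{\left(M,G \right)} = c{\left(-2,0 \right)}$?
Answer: $- \frac{80}{9} \approx -8.8889$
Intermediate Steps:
$c{\left(Z,Q \right)} = Z^{2}$
$z{\left(M,G \right)} = \frac{4}{9}$ ($z{\left(M,G \right)} = \frac{\left(-2\right)^{2}}{9} = \frac{1}{9} \cdot 4 = \frac{4}{9}$)
$z{\left(-2,-2 \right)} \left(1 + 3\right) g{\left(-6 \right)} = \frac{4 \left(1 + 3\right)}{9} \left(1 - 6\right) = \frac{4}{9} \cdot 4 \left(-5\right) = \frac{16}{9} \left(-5\right) = - \frac{80}{9}$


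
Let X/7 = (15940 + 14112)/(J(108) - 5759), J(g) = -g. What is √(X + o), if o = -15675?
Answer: I*√540794180663/5867 ≈ 125.34*I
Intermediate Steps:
X = -210364/5867 (X = 7*((15940 + 14112)/(-1*108 - 5759)) = 7*(30052/(-108 - 5759)) = 7*(30052/(-5867)) = 7*(30052*(-1/5867)) = 7*(-30052/5867) = -210364/5867 ≈ -35.855)
√(X + o) = √(-210364/5867 - 15675) = √(-92175589/5867) = I*√540794180663/5867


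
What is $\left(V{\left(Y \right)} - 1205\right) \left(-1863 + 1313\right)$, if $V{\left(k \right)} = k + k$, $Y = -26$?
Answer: $691350$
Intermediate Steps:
$V{\left(k \right)} = 2 k$
$\left(V{\left(Y \right)} - 1205\right) \left(-1863 + 1313\right) = \left(2 \left(-26\right) - 1205\right) \left(-1863 + 1313\right) = \left(-52 - 1205\right) \left(-550\right) = \left(-1257\right) \left(-550\right) = 691350$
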